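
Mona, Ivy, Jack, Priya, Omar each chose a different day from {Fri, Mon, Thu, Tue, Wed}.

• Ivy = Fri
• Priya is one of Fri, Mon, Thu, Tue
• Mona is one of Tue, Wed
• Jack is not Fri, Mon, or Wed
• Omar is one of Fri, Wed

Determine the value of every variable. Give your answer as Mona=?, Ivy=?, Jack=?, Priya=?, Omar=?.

Mona=Tue, Ivy=Fri, Jack=Thu, Priya=Mon, Omar=Wed

Ivy's domain is down to {Fri}, so Ivy = Fri. Remove Fri from Priya, Omar.
Omar has just one choice, so Omar = Wed. Strike Wed from Mona.
Mona's domain is down to {Tue}, so Mona = Tue. So Jack, Priya can't be Tue.
Jack has just one choice, so Jack = Thu. Strike Thu from Priya.
That leaves Priya = Mon.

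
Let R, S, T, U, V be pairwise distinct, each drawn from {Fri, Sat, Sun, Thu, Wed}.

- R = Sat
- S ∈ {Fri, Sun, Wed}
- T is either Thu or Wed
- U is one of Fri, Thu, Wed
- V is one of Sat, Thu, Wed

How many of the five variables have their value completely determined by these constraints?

3

R has just one choice, so R = Sat. Strike Sat from V.
The 4 still-open variables together cover exactly {Fri, Sun, Thu, Wed} — 4 values for 4 variables — and Sun appears only in S's list, so S = Sun.
The 3 still-open variables draw from only 3 values {Fri, Thu, Wed}, so each is used; only U can be Fri, hence U = Fri.
Determined: R=Sat, S=Sun, U=Fri. The other variables each still have more than one consistent value. That makes 3.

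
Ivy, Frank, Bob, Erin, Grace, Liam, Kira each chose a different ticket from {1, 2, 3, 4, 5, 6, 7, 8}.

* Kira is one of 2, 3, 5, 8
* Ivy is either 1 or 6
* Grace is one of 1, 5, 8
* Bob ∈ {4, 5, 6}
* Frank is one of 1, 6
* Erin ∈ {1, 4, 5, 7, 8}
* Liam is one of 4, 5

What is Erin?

Ivy and Frank share exactly the 2 values {1, 6}; by pigeonhole those values go to them, so strike 1, 6 from Bob, Erin, Grace.
Bob and Liam between them cover only {4, 5} — a naked pair. Remove those values from Erin, Grace, Kira.
Grace must be 8 (only option left). Strike 8 from Erin, Kira.
So Erin = 7.

7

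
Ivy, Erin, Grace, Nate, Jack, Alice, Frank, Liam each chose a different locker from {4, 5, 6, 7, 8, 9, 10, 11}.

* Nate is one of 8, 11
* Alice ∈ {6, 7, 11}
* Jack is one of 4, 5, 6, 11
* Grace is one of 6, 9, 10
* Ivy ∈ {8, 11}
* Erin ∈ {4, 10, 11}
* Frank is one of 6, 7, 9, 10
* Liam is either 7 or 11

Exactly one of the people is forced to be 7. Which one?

The 8 variables together cover exactly {4, 5, 6, 7, 8, 9, 10, 11} — 8 values for 8 variables — and 5 appears only in Jack's list, so Jack = 5.
The 7 still-open variables draw from only 7 values {4, 6, 7, 8, 9, 10, 11}, so each is used; only Erin can be 4, hence Erin = 4.
Ivy and Nate share exactly the 2 values {8, 11}; by pigeonhole those values go to them, so strike 8, 11 from Alice, Liam.
So 7 goes to Liam.

Liam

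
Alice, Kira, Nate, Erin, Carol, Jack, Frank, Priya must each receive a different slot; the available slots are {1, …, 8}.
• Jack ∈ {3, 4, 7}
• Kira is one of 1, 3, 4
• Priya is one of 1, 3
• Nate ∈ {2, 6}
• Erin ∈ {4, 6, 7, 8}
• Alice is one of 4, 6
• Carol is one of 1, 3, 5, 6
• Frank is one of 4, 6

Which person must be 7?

The 8 variables together cover exactly {1, 2, 3, 4, 5, 6, 7, 8} — 8 values for 8 variables — and 2 appears only in Nate's list, so Nate = 2.
The 7 still-open variables draw from only 7 values {1, 3, 4, 5, 6, 7, 8}, so each is used; only Carol can be 5, hence Carol = 5.
The 6 still-open variables draw from only 6 values {1, 3, 4, 6, 7, 8}, so each is used; only Erin can be 8, hence Erin = 8.
The 5 still-open variables together cover exactly {1, 3, 4, 6, 7} — 5 values for 5 variables — and 7 appears only in Jack's list, so Jack = 7.

Jack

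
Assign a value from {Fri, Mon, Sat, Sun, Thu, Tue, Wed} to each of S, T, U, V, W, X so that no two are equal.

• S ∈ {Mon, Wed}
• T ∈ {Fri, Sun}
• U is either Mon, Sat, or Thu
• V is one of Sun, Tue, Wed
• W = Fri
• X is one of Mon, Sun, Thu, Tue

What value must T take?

Sun

W has just one choice, so W = Fri. So T can't be Fri.
So T = Sun.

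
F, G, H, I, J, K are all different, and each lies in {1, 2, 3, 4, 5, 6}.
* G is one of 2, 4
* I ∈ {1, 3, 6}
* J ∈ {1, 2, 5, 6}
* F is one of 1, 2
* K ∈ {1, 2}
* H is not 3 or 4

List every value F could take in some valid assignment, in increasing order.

Among the 6 variables, 3 fits only I (and all 6 values in {1, 2, 3, 4, 5, 6} must be used), so I = 3.
Among the 5 still-open variables, 4 fits only G (and all 5 values in {1, 2, 4, 5, 6} must be used), so G = 4.
F and K share exactly the 2 values {1, 2}; by pigeonhole those values go to them, so strike 1, 2 from H, J.
No further eliminations apply; F can still be any of 1, 2.

1, 2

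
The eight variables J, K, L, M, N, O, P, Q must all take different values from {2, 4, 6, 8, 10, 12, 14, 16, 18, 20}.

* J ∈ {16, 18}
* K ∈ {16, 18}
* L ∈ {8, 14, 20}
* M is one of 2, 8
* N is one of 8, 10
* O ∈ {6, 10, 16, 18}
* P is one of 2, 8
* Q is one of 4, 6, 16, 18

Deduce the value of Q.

4

J and K between them cover only {16, 18} — a naked pair. Remove those values from O, Q.
M and P share exactly the 2 values {2, 8}; by pigeonhole those values go to them, so strike 2, 8 from L, N.
N must be 10 (only option left). So O can't be 10.
That leaves O = 6. Eliminate 6 elsewhere: Q.
So Q = 4.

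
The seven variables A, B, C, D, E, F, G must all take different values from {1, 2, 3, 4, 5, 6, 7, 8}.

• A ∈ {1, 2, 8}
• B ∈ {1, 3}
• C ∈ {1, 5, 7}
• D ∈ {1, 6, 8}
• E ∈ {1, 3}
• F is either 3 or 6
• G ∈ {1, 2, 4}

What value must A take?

The 2 variables B and E are confined to {1, 3}, which locks those values in; drop them from A, C, D, F, G.
F's domain is down to {6}, so F = 6. Strike 6 from D.
D must be 8 (only option left). Strike 8 from A.
So A = 2.

2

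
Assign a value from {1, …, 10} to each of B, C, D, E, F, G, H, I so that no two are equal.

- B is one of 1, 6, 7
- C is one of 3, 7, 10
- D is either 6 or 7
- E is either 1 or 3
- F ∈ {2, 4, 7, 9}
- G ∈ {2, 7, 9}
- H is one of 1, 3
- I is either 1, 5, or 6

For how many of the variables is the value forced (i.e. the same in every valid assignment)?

2

E and H share exactly the 2 values {1, 3}; by pigeonhole those values go to them, so strike 1, 3 from B, C, I.
B and D between them cover only {6, 7} — a naked pair. Remove those values from C, F, G, I.
C has just one choice, so C = 10.
I has just one choice, so I = 5.
Determined: C=10, I=5. The other variables each still have more than one consistent value. That makes 2.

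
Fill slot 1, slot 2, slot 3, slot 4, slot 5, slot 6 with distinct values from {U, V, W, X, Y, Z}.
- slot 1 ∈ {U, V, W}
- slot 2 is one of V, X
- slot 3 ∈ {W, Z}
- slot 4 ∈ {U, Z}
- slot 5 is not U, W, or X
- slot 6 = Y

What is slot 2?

X

slot 6 has just one choice, so slot 6 = Y. Strike Y from slot 5.
The 5 still-open variables draw from only 5 values {U, V, W, X, Z}, so each is used; only slot 2 can be X, hence slot 2 = X.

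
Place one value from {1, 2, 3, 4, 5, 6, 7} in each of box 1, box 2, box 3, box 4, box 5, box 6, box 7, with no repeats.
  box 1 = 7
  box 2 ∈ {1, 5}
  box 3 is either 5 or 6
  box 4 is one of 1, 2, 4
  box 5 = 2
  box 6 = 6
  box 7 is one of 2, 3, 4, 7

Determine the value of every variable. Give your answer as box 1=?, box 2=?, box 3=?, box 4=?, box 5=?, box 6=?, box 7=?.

box 1=7, box 2=1, box 3=5, box 4=4, box 5=2, box 6=6, box 7=3

box 1 must be 7 (only option left). So box 7 can't be 7.
box 5's domain is down to {2}, so box 5 = 2. So box 4, box 7 can't be 2.
box 6 has just one choice, so box 6 = 6. Strike 6 from box 3.
That leaves box 3 = 5. So box 2 can't be 5.
box 2's domain is down to {1}, so box 2 = 1. Strike 1 from box 4.
box 4 has just one choice, so box 4 = 4. Strike 4 from box 7.
box 7's domain is down to {3}, so box 7 = 3.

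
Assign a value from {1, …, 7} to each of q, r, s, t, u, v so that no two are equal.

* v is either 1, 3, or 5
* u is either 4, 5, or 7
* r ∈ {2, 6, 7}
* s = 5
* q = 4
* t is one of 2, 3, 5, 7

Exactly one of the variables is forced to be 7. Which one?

u

q must be 4 (only option left). So u can't be 4.
s has just one choice, so s = 5. Eliminate 5 elsewhere: t, u, v.
So 7 goes to u.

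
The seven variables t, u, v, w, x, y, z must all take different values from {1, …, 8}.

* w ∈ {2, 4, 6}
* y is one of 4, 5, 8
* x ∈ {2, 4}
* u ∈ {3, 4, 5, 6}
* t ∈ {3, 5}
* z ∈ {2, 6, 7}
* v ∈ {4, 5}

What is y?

8

Among the 7 variables, 7 fits only z (and all 7 values in {2, 3, 4, 5, 6, 7, 8} must be used), so z = 7.
Among the 6 still-open variables, 8 fits only y (and all 6 values in {2, 3, 4, 5, 6, 8} must be used), so y = 8.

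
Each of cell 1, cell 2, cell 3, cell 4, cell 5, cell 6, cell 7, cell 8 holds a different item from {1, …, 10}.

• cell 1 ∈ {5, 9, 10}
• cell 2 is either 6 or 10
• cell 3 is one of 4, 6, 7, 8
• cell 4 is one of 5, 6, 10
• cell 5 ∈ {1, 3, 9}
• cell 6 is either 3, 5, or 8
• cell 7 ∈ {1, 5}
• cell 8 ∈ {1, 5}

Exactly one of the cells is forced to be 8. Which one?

cell 6

The 2 variables cell 7 and cell 8 are confined to {1, 5}, which locks those values in; drop them from cell 1, cell 4, cell 5, cell 6.
cell 2 and cell 4 between them cover only {6, 10} — a naked pair. Remove those values from cell 1, cell 3.
cell 1 has just one choice, so cell 1 = 9. Remove 9 from cell 5.
That leaves cell 5 = 3. So cell 6 can't be 3.
So 8 goes to cell 6.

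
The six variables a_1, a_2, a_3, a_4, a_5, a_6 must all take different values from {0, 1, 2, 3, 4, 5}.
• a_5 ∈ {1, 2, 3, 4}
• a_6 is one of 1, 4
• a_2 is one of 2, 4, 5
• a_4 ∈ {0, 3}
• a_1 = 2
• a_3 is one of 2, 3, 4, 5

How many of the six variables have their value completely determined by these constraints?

2

a_1 must be 2 (only option left). Eliminate 2 elsewhere: a_2, a_3, a_5.
The 5 still-open variables draw from only 5 values {0, 1, 3, 4, 5}, so each is used; only a_4 can be 0, hence a_4 = 0.
Determined: a_1=2, a_4=0. The other variables each still have more than one consistent value. That makes 2.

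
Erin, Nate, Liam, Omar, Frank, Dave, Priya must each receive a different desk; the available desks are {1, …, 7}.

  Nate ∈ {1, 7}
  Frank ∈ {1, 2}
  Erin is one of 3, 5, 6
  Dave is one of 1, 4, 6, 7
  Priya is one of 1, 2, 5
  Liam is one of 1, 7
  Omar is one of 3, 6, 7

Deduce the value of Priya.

The 7 variables together cover exactly {1, 2, 3, 4, 5, 6, 7} — 7 values for 7 variables — and 4 appears only in Dave's list, so Dave = 4.
The 2 variables Nate and Liam are confined to {1, 7}, which locks those values in; drop them from Omar, Frank, Priya.
Frank must be 2 (only option left). So Priya can't be 2.
So Priya = 5.

5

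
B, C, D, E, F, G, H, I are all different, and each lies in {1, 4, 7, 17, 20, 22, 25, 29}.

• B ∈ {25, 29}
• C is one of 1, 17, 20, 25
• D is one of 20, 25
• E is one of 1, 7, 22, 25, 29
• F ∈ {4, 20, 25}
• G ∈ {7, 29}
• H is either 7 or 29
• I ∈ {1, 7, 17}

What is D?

The 8 variables together cover exactly {1, 4, 7, 17, 20, 22, 25, 29} — 8 values for 8 variables — and 4 appears only in F's list, so F = 4.
The 7 still-open variables together cover exactly {1, 7, 17, 20, 22, 25, 29} — 7 values for 7 variables — and 22 appears only in E's list, so E = 22.
The 2 variables G and H are confined to {7, 29}, which locks those values in; drop them from B, I.
B must be 25 (only option left). Remove 25 from C, D.
So D = 20.

20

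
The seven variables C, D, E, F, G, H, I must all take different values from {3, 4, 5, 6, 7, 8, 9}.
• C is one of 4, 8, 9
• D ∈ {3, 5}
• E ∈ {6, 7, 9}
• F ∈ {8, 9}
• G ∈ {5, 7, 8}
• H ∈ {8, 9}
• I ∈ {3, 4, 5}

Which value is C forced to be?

The 7 variables draw from only 7 values {3, 4, 5, 6, 7, 8, 9}, so each is used; only E can be 6, hence E = 6.
The 6 still-open variables together cover exactly {3, 4, 5, 7, 8, 9} — 6 values for 6 variables — and 7 appears only in G's list, so G = 7.
F and H between them cover only {8, 9} — a naked pair. Remove those values from C.
So C = 4.

4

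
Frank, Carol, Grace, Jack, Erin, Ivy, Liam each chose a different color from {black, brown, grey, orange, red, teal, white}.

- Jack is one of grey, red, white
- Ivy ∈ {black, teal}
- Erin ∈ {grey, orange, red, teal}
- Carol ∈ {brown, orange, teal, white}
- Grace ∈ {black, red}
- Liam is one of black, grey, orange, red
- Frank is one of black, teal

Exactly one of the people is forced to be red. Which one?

The 7 variables draw from only 7 values {black, brown, grey, orange, red, teal, white}, so each is used; only Carol can be brown, hence Carol = brown.
Among the 6 still-open variables, white fits only Jack (and all 6 values in {black, grey, orange, red, teal, white} must be used), so Jack = white.
Frank and Ivy share exactly the 2 values {black, teal}; by pigeonhole those values go to them, so strike black, teal from Grace, Erin, Liam.
So red goes to Grace.

Grace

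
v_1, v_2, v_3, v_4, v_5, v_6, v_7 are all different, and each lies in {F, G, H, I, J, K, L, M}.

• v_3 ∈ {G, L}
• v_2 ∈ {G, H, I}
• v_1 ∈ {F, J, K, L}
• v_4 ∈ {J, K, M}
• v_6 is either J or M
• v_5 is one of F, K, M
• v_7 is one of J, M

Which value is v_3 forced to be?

The 2 variables v_6 and v_7 are confined to {J, M}, which locks those values in; drop them from v_1, v_4, v_5.
That leaves v_4 = K. So v_1, v_5 can't be K.
That leaves v_5 = F. Eliminate F elsewhere: v_1.
That leaves v_1 = L. Remove L from v_3.
So v_3 = G.

G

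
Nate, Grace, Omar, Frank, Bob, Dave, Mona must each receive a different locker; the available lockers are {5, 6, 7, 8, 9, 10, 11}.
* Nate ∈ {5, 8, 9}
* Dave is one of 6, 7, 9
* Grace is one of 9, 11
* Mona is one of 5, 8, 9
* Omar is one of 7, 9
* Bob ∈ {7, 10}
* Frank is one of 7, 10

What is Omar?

The 7 variables draw from only 7 values {5, 6, 7, 8, 9, 10, 11}, so each is used; only Dave can be 6, hence Dave = 6.
The 6 still-open variables draw from only 6 values {5, 7, 8, 9, 10, 11}, so each is used; only Grace can be 11, hence Grace = 11.
Frank and Bob share exactly the 2 values {7, 10}; by pigeonhole those values go to them, so strike 7, 10 from Omar.
So Omar = 9.

9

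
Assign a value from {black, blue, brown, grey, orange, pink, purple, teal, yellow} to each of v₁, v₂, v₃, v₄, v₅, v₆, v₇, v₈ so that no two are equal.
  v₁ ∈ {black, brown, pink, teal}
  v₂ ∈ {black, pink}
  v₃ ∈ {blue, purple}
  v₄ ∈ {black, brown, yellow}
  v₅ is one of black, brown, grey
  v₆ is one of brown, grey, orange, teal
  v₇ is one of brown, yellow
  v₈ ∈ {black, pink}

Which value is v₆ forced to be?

orange

v₂ and v₈ share exactly the 2 values {black, pink}; by pigeonhole those values go to them, so strike black, pink from v₁, v₄, v₅.
v₄ and v₇ between them cover only {brown, yellow} — a naked pair. Remove those values from v₁, v₅, v₆.
v₁ must be teal (only option left). So v₆ can't be teal.
v₅ has just one choice, so v₅ = grey. Eliminate grey elsewhere: v₆.
So v₆ = orange.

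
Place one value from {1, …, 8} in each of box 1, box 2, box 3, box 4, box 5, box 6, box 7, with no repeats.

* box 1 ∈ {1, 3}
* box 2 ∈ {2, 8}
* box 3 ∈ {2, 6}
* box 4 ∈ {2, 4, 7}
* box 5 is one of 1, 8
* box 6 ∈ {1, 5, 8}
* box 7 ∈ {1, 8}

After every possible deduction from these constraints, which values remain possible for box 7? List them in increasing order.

1, 8

box 5 and box 7 share exactly the 2 values {1, 8}; by pigeonhole those values go to them, so strike 1, 8 from box 1, box 2, box 6.
That leaves box 1 = 3.
box 2 must be 2 (only option left). Strike 2 from box 3, box 4.
box 3 has just one choice, so box 3 = 6.
box 6 must be 5 (only option left).
No further eliminations apply; box 7 can still be any of 1, 8.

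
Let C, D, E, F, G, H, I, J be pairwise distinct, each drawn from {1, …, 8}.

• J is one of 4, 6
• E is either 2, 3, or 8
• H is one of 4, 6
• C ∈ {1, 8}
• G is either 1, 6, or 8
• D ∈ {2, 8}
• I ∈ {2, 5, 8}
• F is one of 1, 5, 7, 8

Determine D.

2

The 8 variables draw from only 8 values {1, 2, 3, 4, 5, 6, 7, 8}, so each is used; only E can be 3, hence E = 3.
Among the 7 still-open variables, 7 fits only F (and all 7 values in {1, 2, 4, 5, 6, 7, 8} must be used), so F = 7.
The 6 still-open variables together cover exactly {1, 2, 4, 5, 6, 8} — 6 values for 6 variables — and 5 appears only in I's list, so I = 5.
Among the 5 still-open variables, 2 fits only D (and all 5 values in {1, 2, 4, 6, 8} must be used), so D = 2.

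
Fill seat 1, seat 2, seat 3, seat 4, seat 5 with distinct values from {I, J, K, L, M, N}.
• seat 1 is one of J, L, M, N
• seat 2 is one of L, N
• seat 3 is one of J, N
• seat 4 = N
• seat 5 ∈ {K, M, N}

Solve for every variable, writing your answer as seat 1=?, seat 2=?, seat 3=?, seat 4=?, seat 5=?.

seat 4 must be N (only option left). Remove N from seat 1, seat 2, seat 3, seat 5.
seat 2's domain is down to {L}, so seat 2 = L. So seat 1 can't be L.
seat 3 has just one choice, so seat 3 = J. Eliminate J elsewhere: seat 1.
seat 1 has just one choice, so seat 1 = M. So seat 5 can't be M.
seat 5 must be K (only option left).

seat 1=M, seat 2=L, seat 3=J, seat 4=N, seat 5=K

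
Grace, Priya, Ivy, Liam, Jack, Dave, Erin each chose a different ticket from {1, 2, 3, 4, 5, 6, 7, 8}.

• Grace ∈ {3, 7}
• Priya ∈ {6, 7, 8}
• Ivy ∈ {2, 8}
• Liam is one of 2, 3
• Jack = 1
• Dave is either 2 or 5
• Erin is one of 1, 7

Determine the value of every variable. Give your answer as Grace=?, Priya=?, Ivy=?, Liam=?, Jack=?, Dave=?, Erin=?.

Jack's domain is down to {1}, so Jack = 1. Eliminate 1 elsewhere: Erin.
Erin has just one choice, so Erin = 7. Eliminate 7 elsewhere: Grace, Priya.
Grace has just one choice, so Grace = 3. So Liam can't be 3.
Liam must be 2 (only option left). So Ivy, Dave can't be 2.
Dave has just one choice, so Dave = 5.
Ivy has just one choice, so Ivy = 8. Strike 8 from Priya.
Priya has just one choice, so Priya = 6.

Grace=3, Priya=6, Ivy=8, Liam=2, Jack=1, Dave=5, Erin=7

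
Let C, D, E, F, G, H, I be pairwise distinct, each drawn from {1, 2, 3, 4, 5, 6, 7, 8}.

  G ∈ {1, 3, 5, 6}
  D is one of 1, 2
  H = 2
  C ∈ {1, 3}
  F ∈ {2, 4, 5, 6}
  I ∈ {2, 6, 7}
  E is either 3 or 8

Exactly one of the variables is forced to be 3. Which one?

C

H's domain is down to {2}, so H = 2. Eliminate 2 elsewhere: D, F, I.
D has just one choice, so D = 1. Remove 1 from C, G.
So 3 goes to C.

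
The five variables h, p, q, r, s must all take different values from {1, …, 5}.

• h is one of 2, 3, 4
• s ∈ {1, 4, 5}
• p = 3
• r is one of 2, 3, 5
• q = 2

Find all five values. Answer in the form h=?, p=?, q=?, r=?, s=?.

h=4, p=3, q=2, r=5, s=1

p has just one choice, so p = 3. Remove 3 from h, r.
q's domain is down to {2}, so q = 2. So h, r can't be 2.
r has just one choice, so r = 5. Strike 5 from s.
h must be 4 (only option left). Remove 4 from s.
s has just one choice, so s = 1.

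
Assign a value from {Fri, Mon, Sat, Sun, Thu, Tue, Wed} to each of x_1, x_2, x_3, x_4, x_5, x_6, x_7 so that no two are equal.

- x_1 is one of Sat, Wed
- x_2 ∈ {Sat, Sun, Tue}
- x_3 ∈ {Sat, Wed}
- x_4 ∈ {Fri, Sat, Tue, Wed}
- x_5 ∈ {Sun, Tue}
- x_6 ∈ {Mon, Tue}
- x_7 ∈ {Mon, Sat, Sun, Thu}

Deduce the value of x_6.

The 7 variables draw from only 7 values {Fri, Mon, Sat, Sun, Thu, Tue, Wed}, so each is used; only x_4 can be Fri, hence x_4 = Fri.
Among the 6 still-open variables, Thu fits only x_7 (and all 6 values in {Mon, Sat, Sun, Thu, Tue, Wed} must be used), so x_7 = Thu.
The 5 still-open variables together cover exactly {Mon, Sat, Sun, Tue, Wed} — 5 values for 5 variables — and Mon appears only in x_6's list, so x_6 = Mon.

Mon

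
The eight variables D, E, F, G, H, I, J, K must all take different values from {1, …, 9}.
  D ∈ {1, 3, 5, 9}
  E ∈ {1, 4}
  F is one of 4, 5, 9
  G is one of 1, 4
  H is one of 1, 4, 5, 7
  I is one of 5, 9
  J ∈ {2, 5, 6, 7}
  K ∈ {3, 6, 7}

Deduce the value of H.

7

The 8 variables together cover exactly {1, 2, 3, 4, 5, 6, 7, 9} — 8 values for 8 variables — and 2 appears only in J's list, so J = 2.
The 7 still-open variables together cover exactly {1, 3, 4, 5, 6, 7, 9} — 7 values for 7 variables — and 6 appears only in K's list, so K = 6.
The 6 still-open variables draw from only 6 values {1, 3, 4, 5, 7, 9}, so each is used; only D can be 3, hence D = 3.
The 5 still-open variables together cover exactly {1, 4, 5, 7, 9} — 5 values for 5 variables — and 7 appears only in H's list, so H = 7.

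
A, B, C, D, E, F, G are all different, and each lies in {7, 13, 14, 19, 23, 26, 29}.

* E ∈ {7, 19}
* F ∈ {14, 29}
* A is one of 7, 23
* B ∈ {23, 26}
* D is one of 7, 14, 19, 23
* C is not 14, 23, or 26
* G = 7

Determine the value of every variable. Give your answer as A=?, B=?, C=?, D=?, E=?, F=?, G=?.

A=23, B=26, C=13, D=14, E=19, F=29, G=7

G has just one choice, so G = 7. Remove 7 from A, C, D, E.
A must be 23 (only option left). Eliminate 23 elsewhere: B, D.
B's domain is down to {26}, so B = 26.
E's domain is down to {19}, so E = 19. Strike 19 from C, D.
D's domain is down to {14}, so D = 14. Remove 14 from F.
F has just one choice, so F = 29. Strike 29 from C.
C has just one choice, so C = 13.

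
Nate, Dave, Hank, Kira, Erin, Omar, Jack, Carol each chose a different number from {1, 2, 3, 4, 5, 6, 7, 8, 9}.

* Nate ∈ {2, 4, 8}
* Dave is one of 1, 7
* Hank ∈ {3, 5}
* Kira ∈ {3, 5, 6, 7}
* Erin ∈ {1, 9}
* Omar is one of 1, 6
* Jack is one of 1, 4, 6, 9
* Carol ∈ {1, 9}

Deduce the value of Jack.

Erin and Carol share exactly the 2 values {1, 9}; by pigeonhole those values go to them, so strike 1, 9 from Dave, Omar, Jack.
Dave has just one choice, so Dave = 7. So Kira can't be 7.
Omar has just one choice, so Omar = 6. Remove 6 from Kira, Jack.
So Jack = 4.

4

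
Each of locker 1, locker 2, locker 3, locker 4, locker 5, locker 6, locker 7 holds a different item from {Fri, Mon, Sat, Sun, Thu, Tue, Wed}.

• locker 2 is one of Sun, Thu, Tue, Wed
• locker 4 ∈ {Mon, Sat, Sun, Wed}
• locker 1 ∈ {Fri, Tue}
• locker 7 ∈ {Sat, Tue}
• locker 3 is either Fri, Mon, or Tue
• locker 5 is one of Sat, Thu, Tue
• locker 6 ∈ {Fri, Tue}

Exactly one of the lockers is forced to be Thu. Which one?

The 2 variables locker 1 and locker 6 are confined to {Fri, Tue}, which locks those values in; drop them from locker 2, locker 3, locker 5, locker 7.
locker 3 must be Mon (only option left). Eliminate Mon elsewhere: locker 4.
locker 7 must be Sat (only option left). Remove Sat from locker 4, locker 5.
So Thu goes to locker 5.

locker 5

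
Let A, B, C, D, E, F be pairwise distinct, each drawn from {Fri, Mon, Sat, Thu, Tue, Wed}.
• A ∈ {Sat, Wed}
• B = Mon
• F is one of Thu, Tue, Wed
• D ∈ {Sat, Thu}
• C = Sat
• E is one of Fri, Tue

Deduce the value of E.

Fri

B's domain is down to {Mon}, so B = Mon.
C must be Sat (only option left). Strike Sat from A, D.
D's domain is down to {Thu}, so D = Thu. Strike Thu from F.
A has just one choice, so A = Wed. Remove Wed from F.
F has just one choice, so F = Tue. Strike Tue from E.
So E = Fri.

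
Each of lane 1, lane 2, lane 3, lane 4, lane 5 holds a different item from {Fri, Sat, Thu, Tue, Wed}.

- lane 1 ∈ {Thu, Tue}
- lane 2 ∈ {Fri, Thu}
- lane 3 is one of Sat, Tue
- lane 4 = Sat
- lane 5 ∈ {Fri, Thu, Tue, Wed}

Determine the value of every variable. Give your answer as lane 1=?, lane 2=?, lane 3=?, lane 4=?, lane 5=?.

lane 1=Thu, lane 2=Fri, lane 3=Tue, lane 4=Sat, lane 5=Wed

lane 4 has just one choice, so lane 4 = Sat. Strike Sat from lane 3.
lane 3 must be Tue (only option left). So lane 1, lane 5 can't be Tue.
lane 1 has just one choice, so lane 1 = Thu. Eliminate Thu elsewhere: lane 2, lane 5.
lane 2 must be Fri (only option left). Strike Fri from lane 5.
lane 5 has just one choice, so lane 5 = Wed.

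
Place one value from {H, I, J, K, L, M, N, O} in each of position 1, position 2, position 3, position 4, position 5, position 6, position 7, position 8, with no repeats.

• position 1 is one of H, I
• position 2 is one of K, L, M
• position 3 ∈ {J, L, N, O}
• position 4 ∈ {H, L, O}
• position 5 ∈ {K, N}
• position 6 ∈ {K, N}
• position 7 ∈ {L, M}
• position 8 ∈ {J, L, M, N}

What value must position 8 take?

J

Among the 8 variables, I fits only position 1 (and all 8 values in {H, I, J, K, L, M, N, O} must be used), so position 1 = I.
The 7 still-open variables together cover exactly {H, J, K, L, M, N, O} — 7 values for 7 variables — and H appears only in position 4's list, so position 4 = H.
Among the 6 still-open variables, O fits only position 3 (and all 6 values in {J, K, L, M, N, O} must be used), so position 3 = O.
The 5 still-open variables together cover exactly {J, K, L, M, N} — 5 values for 5 variables — and J appears only in position 8's list, so position 8 = J.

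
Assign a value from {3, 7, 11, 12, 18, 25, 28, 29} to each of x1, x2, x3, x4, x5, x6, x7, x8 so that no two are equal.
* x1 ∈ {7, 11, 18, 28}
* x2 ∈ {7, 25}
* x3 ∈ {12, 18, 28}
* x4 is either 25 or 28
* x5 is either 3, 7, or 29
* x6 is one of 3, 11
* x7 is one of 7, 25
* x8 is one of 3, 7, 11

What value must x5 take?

The 8 variables together cover exactly {3, 7, 11, 12, 18, 25, 28, 29} — 8 values for 8 variables — and 12 appears only in x3's list, so x3 = 12.
Among the 7 still-open variables, 18 fits only x1 (and all 7 values in {3, 7, 11, 18, 25, 28, 29} must be used), so x1 = 18.
The 6 still-open variables draw from only 6 values {3, 7, 11, 25, 28, 29}, so each is used; only x4 can be 28, hence x4 = 28.
The 5 still-open variables together cover exactly {3, 7, 11, 25, 29} — 5 values for 5 variables — and 29 appears only in x5's list, so x5 = 29.

29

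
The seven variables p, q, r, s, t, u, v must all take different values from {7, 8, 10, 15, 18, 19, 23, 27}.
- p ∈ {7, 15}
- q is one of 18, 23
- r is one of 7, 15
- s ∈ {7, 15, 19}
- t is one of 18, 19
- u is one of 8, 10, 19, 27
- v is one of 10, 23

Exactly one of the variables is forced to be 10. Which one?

The 2 variables p and r are confined to {7, 15}, which locks those values in; drop them from s.
s's domain is down to {19}, so s = 19. Remove 19 from t, u.
t must be 18 (only option left). Eliminate 18 elsewhere: q.
That leaves q = 23. So v can't be 23.
So 10 goes to v.

v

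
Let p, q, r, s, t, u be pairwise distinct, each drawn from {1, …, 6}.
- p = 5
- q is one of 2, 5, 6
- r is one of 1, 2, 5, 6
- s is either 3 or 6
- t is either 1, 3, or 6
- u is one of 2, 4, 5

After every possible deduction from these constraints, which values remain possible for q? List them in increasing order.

p's domain is down to {5}, so p = 5. Strike 5 from q, r, u.
The 5 still-open variables draw from only 5 values {1, 2, 3, 4, 6}, so each is used; only u can be 4, hence u = 4.
No further eliminations apply; q can still be any of 2, 6.

2, 6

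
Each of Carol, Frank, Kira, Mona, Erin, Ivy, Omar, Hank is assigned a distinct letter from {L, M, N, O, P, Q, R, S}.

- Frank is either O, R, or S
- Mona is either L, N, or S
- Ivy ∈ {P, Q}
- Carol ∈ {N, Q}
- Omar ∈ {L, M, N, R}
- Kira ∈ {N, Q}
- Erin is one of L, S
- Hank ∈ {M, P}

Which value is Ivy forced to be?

P

Among the 8 variables, O fits only Frank (and all 8 values in {L, M, N, O, P, Q, R, S} must be used), so Frank = O.
The 7 still-open variables together cover exactly {L, M, N, P, Q, R, S} — 7 values for 7 variables — and R appears only in Omar's list, so Omar = R.
The 6 still-open variables draw from only 6 values {L, M, N, P, Q, S}, so each is used; only Hank can be M, hence Hank = M.
The 5 still-open variables together cover exactly {L, N, P, Q, S} — 5 values for 5 variables — and P appears only in Ivy's list, so Ivy = P.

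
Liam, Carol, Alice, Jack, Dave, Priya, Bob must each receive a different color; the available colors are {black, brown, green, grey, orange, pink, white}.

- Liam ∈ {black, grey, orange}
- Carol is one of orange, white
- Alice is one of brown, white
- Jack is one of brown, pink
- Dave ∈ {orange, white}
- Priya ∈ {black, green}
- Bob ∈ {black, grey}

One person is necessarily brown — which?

The 7 variables together cover exactly {black, brown, green, grey, orange, pink, white} — 7 values for 7 variables — and green appears only in Priya's list, so Priya = green.
Among the 6 still-open variables, pink fits only Jack (and all 6 values in {black, brown, grey, orange, pink, white} must be used), so Jack = pink.
The 5 still-open variables draw from only 5 values {black, brown, grey, orange, white}, so each is used; only Alice can be brown, hence Alice = brown.

Alice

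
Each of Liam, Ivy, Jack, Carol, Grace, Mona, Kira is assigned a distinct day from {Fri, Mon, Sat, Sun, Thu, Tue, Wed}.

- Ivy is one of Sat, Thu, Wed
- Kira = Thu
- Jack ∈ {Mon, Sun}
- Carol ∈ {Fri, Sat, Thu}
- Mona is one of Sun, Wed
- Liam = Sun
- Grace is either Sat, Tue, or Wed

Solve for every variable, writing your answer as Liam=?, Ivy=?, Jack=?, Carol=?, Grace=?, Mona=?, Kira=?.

Liam has just one choice, so Liam = Sun. Eliminate Sun elsewhere: Jack, Mona.
Jack's domain is down to {Mon}, so Jack = Mon.
Mona must be Wed (only option left). Eliminate Wed elsewhere: Ivy, Grace.
Kira must be Thu (only option left). Eliminate Thu elsewhere: Ivy, Carol.
That leaves Ivy = Sat. Strike Sat from Carol, Grace.
Carol must be Fri (only option left).
Grace must be Tue (only option left).

Liam=Sun, Ivy=Sat, Jack=Mon, Carol=Fri, Grace=Tue, Mona=Wed, Kira=Thu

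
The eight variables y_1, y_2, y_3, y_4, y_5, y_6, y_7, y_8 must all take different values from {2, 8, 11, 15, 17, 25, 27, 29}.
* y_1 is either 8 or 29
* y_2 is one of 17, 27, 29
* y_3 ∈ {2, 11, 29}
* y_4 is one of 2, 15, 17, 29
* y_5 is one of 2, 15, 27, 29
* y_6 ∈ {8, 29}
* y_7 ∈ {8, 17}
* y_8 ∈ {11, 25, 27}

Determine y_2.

The 8 variables draw from only 8 values {2, 8, 11, 15, 17, 25, 27, 29}, so each is used; only y_8 can be 25, hence y_8 = 25.
Among the 7 still-open variables, 11 fits only y_3 (and all 7 values in {2, 8, 11, 15, 17, 27, 29} must be used), so y_3 = 11.
y_1 and y_6 share exactly the 2 values {8, 29}; by pigeonhole those values go to them, so strike 8, 29 from y_2, y_4, y_5, y_7.
y_7's domain is down to {17}, so y_7 = 17. Remove 17 from y_2, y_4.
So y_2 = 27.

27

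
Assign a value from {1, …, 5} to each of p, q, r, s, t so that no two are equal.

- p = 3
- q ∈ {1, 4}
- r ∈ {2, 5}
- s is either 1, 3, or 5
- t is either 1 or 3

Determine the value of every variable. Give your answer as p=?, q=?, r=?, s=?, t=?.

p has just one choice, so p = 3. So s, t can't be 3.
t must be 1 (only option left). Strike 1 from q, s.
q has just one choice, so q = 4.
s's domain is down to {5}, so s = 5. So r can't be 5.
r's domain is down to {2}, so r = 2.

p=3, q=4, r=2, s=5, t=1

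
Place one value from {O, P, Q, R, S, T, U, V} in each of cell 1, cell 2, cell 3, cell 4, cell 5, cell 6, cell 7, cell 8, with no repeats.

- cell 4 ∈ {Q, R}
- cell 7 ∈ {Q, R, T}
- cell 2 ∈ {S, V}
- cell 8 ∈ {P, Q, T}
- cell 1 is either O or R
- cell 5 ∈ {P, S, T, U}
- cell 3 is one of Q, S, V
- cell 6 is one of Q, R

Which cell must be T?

cell 7

Among the 8 variables, O fits only cell 1 (and all 8 values in {O, P, Q, R, S, T, U, V} must be used), so cell 1 = O.
Among the 7 still-open variables, U fits only cell 5 (and all 7 values in {P, Q, R, S, T, U, V} must be used), so cell 5 = U.
Among the 6 still-open variables, P fits only cell 8 (and all 6 values in {P, Q, R, S, T, V} must be used), so cell 8 = P.
The 5 still-open variables together cover exactly {Q, R, S, T, V} — 5 values for 5 variables — and T appears only in cell 7's list, so cell 7 = T.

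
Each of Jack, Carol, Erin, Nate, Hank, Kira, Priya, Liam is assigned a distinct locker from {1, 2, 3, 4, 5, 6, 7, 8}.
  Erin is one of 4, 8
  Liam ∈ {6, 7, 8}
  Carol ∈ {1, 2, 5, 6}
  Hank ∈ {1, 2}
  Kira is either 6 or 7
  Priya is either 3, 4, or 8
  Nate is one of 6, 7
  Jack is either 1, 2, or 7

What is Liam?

8

The 8 variables draw from only 8 values {1, 2, 3, 4, 5, 6, 7, 8}, so each is used; only Priya can be 3, hence Priya = 3.
The 7 still-open variables together cover exactly {1, 2, 4, 5, 6, 7, 8} — 7 values for 7 variables — and 4 appears only in Erin's list, so Erin = 4.
The 6 still-open variables draw from only 6 values {1, 2, 5, 6, 7, 8}, so each is used; only Carol can be 5, hence Carol = 5.
The 5 still-open variables together cover exactly {1, 2, 6, 7, 8} — 5 values for 5 variables — and 8 appears only in Liam's list, so Liam = 8.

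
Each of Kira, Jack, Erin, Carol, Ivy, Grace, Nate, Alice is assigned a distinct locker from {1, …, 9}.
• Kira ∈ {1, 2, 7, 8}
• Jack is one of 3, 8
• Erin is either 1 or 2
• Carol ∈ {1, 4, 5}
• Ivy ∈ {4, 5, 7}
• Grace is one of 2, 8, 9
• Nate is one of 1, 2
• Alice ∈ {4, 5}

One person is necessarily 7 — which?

Among the 8 variables, 3 fits only Jack (and all 8 values in {1, 2, 3, 4, 5, 7, 8, 9} must be used), so Jack = 3.
The 7 still-open variables together cover exactly {1, 2, 4, 5, 7, 8, 9} — 7 values for 7 variables — and 9 appears only in Grace's list, so Grace = 9.
The 6 still-open variables together cover exactly {1, 2, 4, 5, 7, 8} — 6 values for 6 variables — and 8 appears only in Kira's list, so Kira = 8.
The 5 still-open variables draw from only 5 values {1, 2, 4, 5, 7}, so each is used; only Ivy can be 7, hence Ivy = 7.

Ivy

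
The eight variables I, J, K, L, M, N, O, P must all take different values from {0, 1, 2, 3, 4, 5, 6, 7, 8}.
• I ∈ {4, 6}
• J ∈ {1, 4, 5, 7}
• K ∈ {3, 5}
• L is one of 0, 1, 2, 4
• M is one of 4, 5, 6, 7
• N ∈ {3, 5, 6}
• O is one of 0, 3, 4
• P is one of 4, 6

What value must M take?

7

Among the 8 variables, 2 fits only L (and all 8 values in {0, 1, 2, 3, 4, 5, 6, 7} must be used), so L = 2.
The 7 still-open variables together cover exactly {0, 1, 3, 4, 5, 6, 7} — 7 values for 7 variables — and 0 appears only in O's list, so O = 0.
Among the 6 still-open variables, 1 fits only J (and all 6 values in {1, 3, 4, 5, 6, 7} must be used), so J = 1.
The 5 still-open variables draw from only 5 values {3, 4, 5, 6, 7}, so each is used; only M can be 7, hence M = 7.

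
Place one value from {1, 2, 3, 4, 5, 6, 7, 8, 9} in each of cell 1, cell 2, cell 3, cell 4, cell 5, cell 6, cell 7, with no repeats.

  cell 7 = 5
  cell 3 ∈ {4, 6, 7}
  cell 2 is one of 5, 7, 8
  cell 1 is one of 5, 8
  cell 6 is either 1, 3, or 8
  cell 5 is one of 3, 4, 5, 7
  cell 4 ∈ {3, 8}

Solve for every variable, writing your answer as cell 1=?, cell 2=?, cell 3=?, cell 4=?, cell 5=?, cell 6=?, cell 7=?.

cell 7 must be 5 (only option left). So cell 1, cell 2, cell 5 can't be 5.
That leaves cell 1 = 8. Eliminate 8 elsewhere: cell 2, cell 4, cell 6.
That leaves cell 2 = 7. Remove 7 from cell 3, cell 5.
That leaves cell 4 = 3. Eliminate 3 elsewhere: cell 5, cell 6.
That leaves cell 5 = 4. So cell 3 can't be 4.
cell 6's domain is down to {1}, so cell 6 = 1.
cell 3's domain is down to {6}, so cell 3 = 6.

cell 1=8, cell 2=7, cell 3=6, cell 4=3, cell 5=4, cell 6=1, cell 7=5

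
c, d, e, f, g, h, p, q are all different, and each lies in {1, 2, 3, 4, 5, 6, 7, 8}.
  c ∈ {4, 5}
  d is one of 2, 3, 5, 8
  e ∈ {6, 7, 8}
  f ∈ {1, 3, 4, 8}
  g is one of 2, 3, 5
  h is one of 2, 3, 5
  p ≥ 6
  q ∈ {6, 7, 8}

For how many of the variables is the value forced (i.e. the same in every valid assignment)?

2

The 8 variables together cover exactly {1, 2, 3, 4, 5, 6, 7, 8} — 8 values for 8 variables — and 1 appears only in f's list, so f = 1.
The 7 still-open variables draw from only 7 values {2, 3, 4, 5, 6, 7, 8}, so each is used; only c can be 4, hence c = 4.
The 3 variables e, p, q are confined to {6, 7, 8}, which locks those values in; drop them from d.
Determined: c=4, f=1. The other variables each still have more than one consistent value. That makes 2.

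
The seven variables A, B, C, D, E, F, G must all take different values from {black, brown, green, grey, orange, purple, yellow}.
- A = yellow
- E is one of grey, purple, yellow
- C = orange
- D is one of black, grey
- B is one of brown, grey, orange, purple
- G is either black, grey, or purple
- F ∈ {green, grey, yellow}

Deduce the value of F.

green

A's domain is down to {yellow}, so A = yellow. Strike yellow from E, F.
C must be orange (only option left). Strike orange from B.
The 5 still-open variables together cover exactly {black, brown, green, grey, purple} — 5 values for 5 variables — and brown appears only in B's list, so B = brown.
Among the 4 still-open variables, green fits only F (and all 4 values in {black, green, grey, purple} must be used), so F = green.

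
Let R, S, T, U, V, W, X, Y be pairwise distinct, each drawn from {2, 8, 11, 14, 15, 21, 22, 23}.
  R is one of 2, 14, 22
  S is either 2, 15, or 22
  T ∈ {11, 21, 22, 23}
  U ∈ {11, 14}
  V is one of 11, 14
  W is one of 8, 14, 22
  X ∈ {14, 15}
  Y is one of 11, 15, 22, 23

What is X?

The 8 variables draw from only 8 values {2, 8, 11, 14, 15, 21, 22, 23}, so each is used; only W can be 8, hence W = 8.
The 7 still-open variables draw from only 7 values {2, 11, 14, 15, 21, 22, 23}, so each is used; only T can be 21, hence T = 21.
The 6 still-open variables together cover exactly {2, 11, 14, 15, 22, 23} — 6 values for 6 variables — and 23 appears only in Y's list, so Y = 23.
The 2 variables U and V are confined to {11, 14}, which locks those values in; drop them from R, X.
So X = 15.

15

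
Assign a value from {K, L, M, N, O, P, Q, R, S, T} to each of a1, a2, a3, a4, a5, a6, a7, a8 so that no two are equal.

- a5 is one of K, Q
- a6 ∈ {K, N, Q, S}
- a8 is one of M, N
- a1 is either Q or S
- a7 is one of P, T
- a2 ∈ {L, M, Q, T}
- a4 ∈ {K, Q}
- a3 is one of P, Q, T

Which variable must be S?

a1

The 8 variables together cover exactly {K, L, M, N, P, Q, S, T} — 8 values for 8 variables — and L appears only in a2's list, so a2 = L.
The 7 still-open variables together cover exactly {K, M, N, P, Q, S, T} — 7 values for 7 variables — and M appears only in a8's list, so a8 = M.
The 6 still-open variables together cover exactly {K, N, P, Q, S, T} — 6 values for 6 variables — and N appears only in a6's list, so a6 = N.
Among the 5 still-open variables, S fits only a1 (and all 5 values in {K, P, Q, S, T} must be used), so a1 = S.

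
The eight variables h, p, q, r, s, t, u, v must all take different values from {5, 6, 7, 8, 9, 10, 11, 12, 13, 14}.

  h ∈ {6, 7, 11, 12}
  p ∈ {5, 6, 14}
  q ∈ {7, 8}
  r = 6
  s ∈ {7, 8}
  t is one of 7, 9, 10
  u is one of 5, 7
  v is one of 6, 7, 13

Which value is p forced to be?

r's domain is down to {6}, so r = 6. Remove 6 from h, p, v.
The 2 variables q and s are confined to {7, 8}, which locks those values in; drop them from h, t, u, v.
u's domain is down to {5}, so u = 5. Strike 5 from p.
So p = 14.

14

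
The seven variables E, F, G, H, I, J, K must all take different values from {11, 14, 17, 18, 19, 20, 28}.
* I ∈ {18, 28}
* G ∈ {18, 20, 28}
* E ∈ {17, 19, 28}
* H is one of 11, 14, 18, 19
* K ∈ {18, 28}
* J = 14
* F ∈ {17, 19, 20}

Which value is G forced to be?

J's domain is down to {14}, so J = 14. Eliminate 14 elsewhere: H.
The 6 still-open variables draw from only 6 values {11, 17, 18, 19, 20, 28}, so each is used; only H can be 11, hence H = 11.
I and K share exactly the 2 values {18, 28}; by pigeonhole those values go to them, so strike 18, 28 from E, G.
So G = 20.

20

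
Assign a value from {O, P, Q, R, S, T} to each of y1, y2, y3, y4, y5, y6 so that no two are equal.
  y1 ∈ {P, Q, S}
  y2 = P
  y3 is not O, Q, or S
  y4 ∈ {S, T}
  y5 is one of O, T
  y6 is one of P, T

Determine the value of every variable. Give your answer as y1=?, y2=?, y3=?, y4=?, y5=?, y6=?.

y2 has just one choice, so y2 = P. Remove P from y1, y3, y6.
y6's domain is down to {T}, so y6 = T. Strike T from y3, y4, y5.
y3 has just one choice, so y3 = R.
That leaves y4 = S. Eliminate S elsewhere: y1.
y5 has just one choice, so y5 = O.
y1 must be Q (only option left).

y1=Q, y2=P, y3=R, y4=S, y5=O, y6=T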